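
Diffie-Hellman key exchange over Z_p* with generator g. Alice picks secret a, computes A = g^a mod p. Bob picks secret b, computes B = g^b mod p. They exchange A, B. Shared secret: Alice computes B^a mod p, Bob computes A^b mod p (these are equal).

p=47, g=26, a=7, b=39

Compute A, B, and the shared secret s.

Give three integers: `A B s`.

Answer: 10 33 23

Derivation:
A = 26^7 mod 47  (bits of 7 = 111)
  bit 0 = 1: r = r^2 * 26 mod 47 = 1^2 * 26 = 1*26 = 26
  bit 1 = 1: r = r^2 * 26 mod 47 = 26^2 * 26 = 18*26 = 45
  bit 2 = 1: r = r^2 * 26 mod 47 = 45^2 * 26 = 4*26 = 10
  -> A = 10
B = 26^39 mod 47  (bits of 39 = 100111)
  bit 0 = 1: r = r^2 * 26 mod 47 = 1^2 * 26 = 1*26 = 26
  bit 1 = 0: r = r^2 mod 47 = 26^2 = 18
  bit 2 = 0: r = r^2 mod 47 = 18^2 = 42
  bit 3 = 1: r = r^2 * 26 mod 47 = 42^2 * 26 = 25*26 = 39
  bit 4 = 1: r = r^2 * 26 mod 47 = 39^2 * 26 = 17*26 = 19
  bit 5 = 1: r = r^2 * 26 mod 47 = 19^2 * 26 = 32*26 = 33
  -> B = 33
s = B^a = 33^7 mod 47  (bits of 7 = 111)
  bit 0 = 1: r = r^2 * 33 mod 47 = 1^2 * 33 = 1*33 = 33
  bit 1 = 1: r = r^2 * 33 mod 47 = 33^2 * 33 = 8*33 = 29
  bit 2 = 1: r = r^2 * 33 mod 47 = 29^2 * 33 = 42*33 = 23
  -> s = B^a = 23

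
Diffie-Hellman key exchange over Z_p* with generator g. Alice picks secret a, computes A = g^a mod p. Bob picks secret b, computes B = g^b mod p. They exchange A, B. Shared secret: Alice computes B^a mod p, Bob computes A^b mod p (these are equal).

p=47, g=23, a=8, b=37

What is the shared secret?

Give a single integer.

Answer: 8

Derivation:
A = 23^8 mod 47  (bits of 8 = 1000)
  bit 0 = 1: r = r^2 * 23 mod 47 = 1^2 * 23 = 1*23 = 23
  bit 1 = 0: r = r^2 mod 47 = 23^2 = 12
  bit 2 = 0: r = r^2 mod 47 = 12^2 = 3
  bit 3 = 0: r = r^2 mod 47 = 3^2 = 9
  -> A = 9
B = 23^37 mod 47  (bits of 37 = 100101)
  bit 0 = 1: r = r^2 * 23 mod 47 = 1^2 * 23 = 1*23 = 23
  bit 1 = 0: r = r^2 mod 47 = 23^2 = 12
  bit 2 = 0: r = r^2 mod 47 = 12^2 = 3
  bit 3 = 1: r = r^2 * 23 mod 47 = 3^2 * 23 = 9*23 = 19
  bit 4 = 0: r = r^2 mod 47 = 19^2 = 32
  bit 5 = 1: r = r^2 * 23 mod 47 = 32^2 * 23 = 37*23 = 5
  -> B = 5
s = B^a = 5^8 mod 47  (bits of 8 = 1000)
  bit 0 = 1: r = r^2 * 5 mod 47 = 1^2 * 5 = 1*5 = 5
  bit 1 = 0: r = r^2 mod 47 = 5^2 = 25
  bit 2 = 0: r = r^2 mod 47 = 25^2 = 14
  bit 3 = 0: r = r^2 mod 47 = 14^2 = 8
  -> s = B^a = 8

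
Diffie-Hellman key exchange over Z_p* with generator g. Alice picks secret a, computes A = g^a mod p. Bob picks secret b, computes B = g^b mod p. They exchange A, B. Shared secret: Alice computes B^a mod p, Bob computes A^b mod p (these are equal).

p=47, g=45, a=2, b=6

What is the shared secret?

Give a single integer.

Answer: 7

Derivation:
A = 45^2 mod 47  (bits of 2 = 10)
  bit 0 = 1: r = r^2 * 45 mod 47 = 1^2 * 45 = 1*45 = 45
  bit 1 = 0: r = r^2 mod 47 = 45^2 = 4
  -> A = 4
B = 45^6 mod 47  (bits of 6 = 110)
  bit 0 = 1: r = r^2 * 45 mod 47 = 1^2 * 45 = 1*45 = 45
  bit 1 = 1: r = r^2 * 45 mod 47 = 45^2 * 45 = 4*45 = 39
  bit 2 = 0: r = r^2 mod 47 = 39^2 = 17
  -> B = 17
s = B^a = 17^2 mod 47  (bits of 2 = 10)
  bit 0 = 1: r = r^2 * 17 mod 47 = 1^2 * 17 = 1*17 = 17
  bit 1 = 0: r = r^2 mod 47 = 17^2 = 7
  -> s = B^a = 7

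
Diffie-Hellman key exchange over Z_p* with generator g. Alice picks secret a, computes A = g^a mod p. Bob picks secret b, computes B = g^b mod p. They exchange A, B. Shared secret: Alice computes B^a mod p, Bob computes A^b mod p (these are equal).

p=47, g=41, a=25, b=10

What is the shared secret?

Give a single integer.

Answer: 42

Derivation:
A = 41^25 mod 47  (bits of 25 = 11001)
  bit 0 = 1: r = r^2 * 41 mod 47 = 1^2 * 41 = 1*41 = 41
  bit 1 = 1: r = r^2 * 41 mod 47 = 41^2 * 41 = 36*41 = 19
  bit 2 = 0: r = r^2 mod 47 = 19^2 = 32
  bit 3 = 0: r = r^2 mod 47 = 32^2 = 37
  bit 4 = 1: r = r^2 * 41 mod 47 = 37^2 * 41 = 6*41 = 11
  -> A = 11
B = 41^10 mod 47  (bits of 10 = 1010)
  bit 0 = 1: r = r^2 * 41 mod 47 = 1^2 * 41 = 1*41 = 41
  bit 1 = 0: r = r^2 mod 47 = 41^2 = 36
  bit 2 = 1: r = r^2 * 41 mod 47 = 36^2 * 41 = 27*41 = 26
  bit 3 = 0: r = r^2 mod 47 = 26^2 = 18
  -> B = 18
s = B^a = 18^25 mod 47  (bits of 25 = 11001)
  bit 0 = 1: r = r^2 * 18 mod 47 = 1^2 * 18 = 1*18 = 18
  bit 1 = 1: r = r^2 * 18 mod 47 = 18^2 * 18 = 42*18 = 4
  bit 2 = 0: r = r^2 mod 47 = 4^2 = 16
  bit 3 = 0: r = r^2 mod 47 = 16^2 = 21
  bit 4 = 1: r = r^2 * 18 mod 47 = 21^2 * 18 = 18*18 = 42
  -> s = B^a = 42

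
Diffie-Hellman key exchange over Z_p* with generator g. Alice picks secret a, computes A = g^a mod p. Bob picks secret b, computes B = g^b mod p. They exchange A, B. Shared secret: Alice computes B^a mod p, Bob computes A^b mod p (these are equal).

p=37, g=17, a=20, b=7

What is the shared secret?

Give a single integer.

Answer: 34

Derivation:
A = 17^20 mod 37  (bits of 20 = 10100)
  bit 0 = 1: r = r^2 * 17 mod 37 = 1^2 * 17 = 1*17 = 17
  bit 1 = 0: r = r^2 mod 37 = 17^2 = 30
  bit 2 = 1: r = r^2 * 17 mod 37 = 30^2 * 17 = 12*17 = 19
  bit 3 = 0: r = r^2 mod 37 = 19^2 = 28
  bit 4 = 0: r = r^2 mod 37 = 28^2 = 7
  -> A = 7
B = 17^7 mod 37  (bits of 7 = 111)
  bit 0 = 1: r = r^2 * 17 mod 37 = 1^2 * 17 = 1*17 = 17
  bit 1 = 1: r = r^2 * 17 mod 37 = 17^2 * 17 = 30*17 = 29
  bit 2 = 1: r = r^2 * 17 mod 37 = 29^2 * 17 = 27*17 = 15
  -> B = 15
s = B^a = 15^20 mod 37  (bits of 20 = 10100)
  bit 0 = 1: r = r^2 * 15 mod 37 = 1^2 * 15 = 1*15 = 15
  bit 1 = 0: r = r^2 mod 37 = 15^2 = 3
  bit 2 = 1: r = r^2 * 15 mod 37 = 3^2 * 15 = 9*15 = 24
  bit 3 = 0: r = r^2 mod 37 = 24^2 = 21
  bit 4 = 0: r = r^2 mod 37 = 21^2 = 34
  -> s = B^a = 34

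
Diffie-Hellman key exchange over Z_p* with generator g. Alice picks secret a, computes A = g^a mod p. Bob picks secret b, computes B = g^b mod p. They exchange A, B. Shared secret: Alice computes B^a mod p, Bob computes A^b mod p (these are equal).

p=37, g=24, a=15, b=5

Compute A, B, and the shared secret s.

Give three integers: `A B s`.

Answer: 8 2 23

Derivation:
A = 24^15 mod 37  (bits of 15 = 1111)
  bit 0 = 1: r = r^2 * 24 mod 37 = 1^2 * 24 = 1*24 = 24
  bit 1 = 1: r = r^2 * 24 mod 37 = 24^2 * 24 = 21*24 = 23
  bit 2 = 1: r = r^2 * 24 mod 37 = 23^2 * 24 = 11*24 = 5
  bit 3 = 1: r = r^2 * 24 mod 37 = 5^2 * 24 = 25*24 = 8
  -> A = 8
B = 24^5 mod 37  (bits of 5 = 101)
  bit 0 = 1: r = r^2 * 24 mod 37 = 1^2 * 24 = 1*24 = 24
  bit 1 = 0: r = r^2 mod 37 = 24^2 = 21
  bit 2 = 1: r = r^2 * 24 mod 37 = 21^2 * 24 = 34*24 = 2
  -> B = 2
s = B^a = 2^15 mod 37  (bits of 15 = 1111)
  bit 0 = 1: r = r^2 * 2 mod 37 = 1^2 * 2 = 1*2 = 2
  bit 1 = 1: r = r^2 * 2 mod 37 = 2^2 * 2 = 4*2 = 8
  bit 2 = 1: r = r^2 * 2 mod 37 = 8^2 * 2 = 27*2 = 17
  bit 3 = 1: r = r^2 * 2 mod 37 = 17^2 * 2 = 30*2 = 23
  -> s = B^a = 23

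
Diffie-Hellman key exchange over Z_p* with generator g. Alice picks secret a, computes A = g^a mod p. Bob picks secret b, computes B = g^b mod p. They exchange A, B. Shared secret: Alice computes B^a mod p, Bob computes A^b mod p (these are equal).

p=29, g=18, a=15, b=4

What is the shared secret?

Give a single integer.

Answer: 25

Derivation:
A = 18^15 mod 29  (bits of 15 = 1111)
  bit 0 = 1: r = r^2 * 18 mod 29 = 1^2 * 18 = 1*18 = 18
  bit 1 = 1: r = r^2 * 18 mod 29 = 18^2 * 18 = 5*18 = 3
  bit 2 = 1: r = r^2 * 18 mod 29 = 3^2 * 18 = 9*18 = 17
  bit 3 = 1: r = r^2 * 18 mod 29 = 17^2 * 18 = 28*18 = 11
  -> A = 11
B = 18^4 mod 29  (bits of 4 = 100)
  bit 0 = 1: r = r^2 * 18 mod 29 = 1^2 * 18 = 1*18 = 18
  bit 1 = 0: r = r^2 mod 29 = 18^2 = 5
  bit 2 = 0: r = r^2 mod 29 = 5^2 = 25
  -> B = 25
s = B^a = 25^15 mod 29  (bits of 15 = 1111)
  bit 0 = 1: r = r^2 * 25 mod 29 = 1^2 * 25 = 1*25 = 25
  bit 1 = 1: r = r^2 * 25 mod 29 = 25^2 * 25 = 16*25 = 23
  bit 2 = 1: r = r^2 * 25 mod 29 = 23^2 * 25 = 7*25 = 1
  bit 3 = 1: r = r^2 * 25 mod 29 = 1^2 * 25 = 1*25 = 25
  -> s = B^a = 25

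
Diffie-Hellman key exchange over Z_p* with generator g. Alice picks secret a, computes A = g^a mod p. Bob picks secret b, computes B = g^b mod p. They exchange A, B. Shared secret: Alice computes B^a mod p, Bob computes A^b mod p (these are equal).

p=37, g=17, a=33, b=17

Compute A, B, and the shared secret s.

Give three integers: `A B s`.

Answer: 23 13 8

Derivation:
A = 17^33 mod 37  (bits of 33 = 100001)
  bit 0 = 1: r = r^2 * 17 mod 37 = 1^2 * 17 = 1*17 = 17
  bit 1 = 0: r = r^2 mod 37 = 17^2 = 30
  bit 2 = 0: r = r^2 mod 37 = 30^2 = 12
  bit 3 = 0: r = r^2 mod 37 = 12^2 = 33
  bit 4 = 0: r = r^2 mod 37 = 33^2 = 16
  bit 5 = 1: r = r^2 * 17 mod 37 = 16^2 * 17 = 34*17 = 23
  -> A = 23
B = 17^17 mod 37  (bits of 17 = 10001)
  bit 0 = 1: r = r^2 * 17 mod 37 = 1^2 * 17 = 1*17 = 17
  bit 1 = 0: r = r^2 mod 37 = 17^2 = 30
  bit 2 = 0: r = r^2 mod 37 = 30^2 = 12
  bit 3 = 0: r = r^2 mod 37 = 12^2 = 33
  bit 4 = 1: r = r^2 * 17 mod 37 = 33^2 * 17 = 16*17 = 13
  -> B = 13
s = B^a = 13^33 mod 37  (bits of 33 = 100001)
  bit 0 = 1: r = r^2 * 13 mod 37 = 1^2 * 13 = 1*13 = 13
  bit 1 = 0: r = r^2 mod 37 = 13^2 = 21
  bit 2 = 0: r = r^2 mod 37 = 21^2 = 34
  bit 3 = 0: r = r^2 mod 37 = 34^2 = 9
  bit 4 = 0: r = r^2 mod 37 = 9^2 = 7
  bit 5 = 1: r = r^2 * 13 mod 37 = 7^2 * 13 = 12*13 = 8
  -> s = B^a = 8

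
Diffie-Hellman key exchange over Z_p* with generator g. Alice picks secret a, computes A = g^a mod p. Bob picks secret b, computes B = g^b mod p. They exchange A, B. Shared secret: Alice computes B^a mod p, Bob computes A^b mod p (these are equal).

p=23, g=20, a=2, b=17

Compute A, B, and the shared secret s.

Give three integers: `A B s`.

Answer: 9 7 3

Derivation:
A = 20^2 mod 23  (bits of 2 = 10)
  bit 0 = 1: r = r^2 * 20 mod 23 = 1^2 * 20 = 1*20 = 20
  bit 1 = 0: r = r^2 mod 23 = 20^2 = 9
  -> A = 9
B = 20^17 mod 23  (bits of 17 = 10001)
  bit 0 = 1: r = r^2 * 20 mod 23 = 1^2 * 20 = 1*20 = 20
  bit 1 = 0: r = r^2 mod 23 = 20^2 = 9
  bit 2 = 0: r = r^2 mod 23 = 9^2 = 12
  bit 3 = 0: r = r^2 mod 23 = 12^2 = 6
  bit 4 = 1: r = r^2 * 20 mod 23 = 6^2 * 20 = 13*20 = 7
  -> B = 7
s = B^a = 7^2 mod 23  (bits of 2 = 10)
  bit 0 = 1: r = r^2 * 7 mod 23 = 1^2 * 7 = 1*7 = 7
  bit 1 = 0: r = r^2 mod 23 = 7^2 = 3
  -> s = B^a = 3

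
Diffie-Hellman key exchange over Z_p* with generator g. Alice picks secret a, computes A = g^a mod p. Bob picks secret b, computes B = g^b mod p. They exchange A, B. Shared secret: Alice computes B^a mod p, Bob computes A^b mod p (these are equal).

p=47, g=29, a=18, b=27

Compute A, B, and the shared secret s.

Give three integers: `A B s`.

Answer: 7 22 4

Derivation:
A = 29^18 mod 47  (bits of 18 = 10010)
  bit 0 = 1: r = r^2 * 29 mod 47 = 1^2 * 29 = 1*29 = 29
  bit 1 = 0: r = r^2 mod 47 = 29^2 = 42
  bit 2 = 0: r = r^2 mod 47 = 42^2 = 25
  bit 3 = 1: r = r^2 * 29 mod 47 = 25^2 * 29 = 14*29 = 30
  bit 4 = 0: r = r^2 mod 47 = 30^2 = 7
  -> A = 7
B = 29^27 mod 47  (bits of 27 = 11011)
  bit 0 = 1: r = r^2 * 29 mod 47 = 1^2 * 29 = 1*29 = 29
  bit 1 = 1: r = r^2 * 29 mod 47 = 29^2 * 29 = 42*29 = 43
  bit 2 = 0: r = r^2 mod 47 = 43^2 = 16
  bit 3 = 1: r = r^2 * 29 mod 47 = 16^2 * 29 = 21*29 = 45
  bit 4 = 1: r = r^2 * 29 mod 47 = 45^2 * 29 = 4*29 = 22
  -> B = 22
s = B^a = 22^18 mod 47  (bits of 18 = 10010)
  bit 0 = 1: r = r^2 * 22 mod 47 = 1^2 * 22 = 1*22 = 22
  bit 1 = 0: r = r^2 mod 47 = 22^2 = 14
  bit 2 = 0: r = r^2 mod 47 = 14^2 = 8
  bit 3 = 1: r = r^2 * 22 mod 47 = 8^2 * 22 = 17*22 = 45
  bit 4 = 0: r = r^2 mod 47 = 45^2 = 4
  -> s = B^a = 4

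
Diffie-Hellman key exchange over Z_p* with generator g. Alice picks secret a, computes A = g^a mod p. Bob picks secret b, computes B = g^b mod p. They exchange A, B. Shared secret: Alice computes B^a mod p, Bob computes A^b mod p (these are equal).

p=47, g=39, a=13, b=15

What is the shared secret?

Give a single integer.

Answer: 10

Derivation:
A = 39^13 mod 47  (bits of 13 = 1101)
  bit 0 = 1: r = r^2 * 39 mod 47 = 1^2 * 39 = 1*39 = 39
  bit 1 = 1: r = r^2 * 39 mod 47 = 39^2 * 39 = 17*39 = 5
  bit 2 = 0: r = r^2 mod 47 = 5^2 = 25
  bit 3 = 1: r = r^2 * 39 mod 47 = 25^2 * 39 = 14*39 = 29
  -> A = 29
B = 39^15 mod 47  (bits of 15 = 1111)
  bit 0 = 1: r = r^2 * 39 mod 47 = 1^2 * 39 = 1*39 = 39
  bit 1 = 1: r = r^2 * 39 mod 47 = 39^2 * 39 = 17*39 = 5
  bit 2 = 1: r = r^2 * 39 mod 47 = 5^2 * 39 = 25*39 = 35
  bit 3 = 1: r = r^2 * 39 mod 47 = 35^2 * 39 = 3*39 = 23
  -> B = 23
s = B^a = 23^13 mod 47  (bits of 13 = 1101)
  bit 0 = 1: r = r^2 * 23 mod 47 = 1^2 * 23 = 1*23 = 23
  bit 1 = 1: r = r^2 * 23 mod 47 = 23^2 * 23 = 12*23 = 41
  bit 2 = 0: r = r^2 mod 47 = 41^2 = 36
  bit 3 = 1: r = r^2 * 23 mod 47 = 36^2 * 23 = 27*23 = 10
  -> s = B^a = 10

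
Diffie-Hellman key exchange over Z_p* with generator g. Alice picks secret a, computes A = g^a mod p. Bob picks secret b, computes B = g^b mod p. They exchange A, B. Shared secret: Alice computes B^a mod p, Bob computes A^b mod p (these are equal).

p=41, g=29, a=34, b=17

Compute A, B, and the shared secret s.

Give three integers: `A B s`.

Answer: 8 7 39

Derivation:
A = 29^34 mod 41  (bits of 34 = 100010)
  bit 0 = 1: r = r^2 * 29 mod 41 = 1^2 * 29 = 1*29 = 29
  bit 1 = 0: r = r^2 mod 41 = 29^2 = 21
  bit 2 = 0: r = r^2 mod 41 = 21^2 = 31
  bit 3 = 0: r = r^2 mod 41 = 31^2 = 18
  bit 4 = 1: r = r^2 * 29 mod 41 = 18^2 * 29 = 37*29 = 7
  bit 5 = 0: r = r^2 mod 41 = 7^2 = 8
  -> A = 8
B = 29^17 mod 41  (bits of 17 = 10001)
  bit 0 = 1: r = r^2 * 29 mod 41 = 1^2 * 29 = 1*29 = 29
  bit 1 = 0: r = r^2 mod 41 = 29^2 = 21
  bit 2 = 0: r = r^2 mod 41 = 21^2 = 31
  bit 3 = 0: r = r^2 mod 41 = 31^2 = 18
  bit 4 = 1: r = r^2 * 29 mod 41 = 18^2 * 29 = 37*29 = 7
  -> B = 7
s = B^a = 7^34 mod 41  (bits of 34 = 100010)
  bit 0 = 1: r = r^2 * 7 mod 41 = 1^2 * 7 = 1*7 = 7
  bit 1 = 0: r = r^2 mod 41 = 7^2 = 8
  bit 2 = 0: r = r^2 mod 41 = 8^2 = 23
  bit 3 = 0: r = r^2 mod 41 = 23^2 = 37
  bit 4 = 1: r = r^2 * 7 mod 41 = 37^2 * 7 = 16*7 = 30
  bit 5 = 0: r = r^2 mod 41 = 30^2 = 39
  -> s = B^a = 39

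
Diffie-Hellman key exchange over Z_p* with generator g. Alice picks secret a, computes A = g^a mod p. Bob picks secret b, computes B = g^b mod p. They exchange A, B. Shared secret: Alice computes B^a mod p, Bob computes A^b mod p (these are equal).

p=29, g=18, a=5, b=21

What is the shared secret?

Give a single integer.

A = 18^5 mod 29  (bits of 5 = 101)
  bit 0 = 1: r = r^2 * 18 mod 29 = 1^2 * 18 = 1*18 = 18
  bit 1 = 0: r = r^2 mod 29 = 18^2 = 5
  bit 2 = 1: r = r^2 * 18 mod 29 = 5^2 * 18 = 25*18 = 15
  -> A = 15
B = 18^21 mod 29  (bits of 21 = 10101)
  bit 0 = 1: r = r^2 * 18 mod 29 = 1^2 * 18 = 1*18 = 18
  bit 1 = 0: r = r^2 mod 29 = 18^2 = 5
  bit 2 = 1: r = r^2 * 18 mod 29 = 5^2 * 18 = 25*18 = 15
  bit 3 = 0: r = r^2 mod 29 = 15^2 = 22
  bit 4 = 1: r = r^2 * 18 mod 29 = 22^2 * 18 = 20*18 = 12
  -> B = 12
s = B^a = 12^5 mod 29  (bits of 5 = 101)
  bit 0 = 1: r = r^2 * 12 mod 29 = 1^2 * 12 = 1*12 = 12
  bit 1 = 0: r = r^2 mod 29 = 12^2 = 28
  bit 2 = 1: r = r^2 * 12 mod 29 = 28^2 * 12 = 1*12 = 12
  -> s = B^a = 12

Answer: 12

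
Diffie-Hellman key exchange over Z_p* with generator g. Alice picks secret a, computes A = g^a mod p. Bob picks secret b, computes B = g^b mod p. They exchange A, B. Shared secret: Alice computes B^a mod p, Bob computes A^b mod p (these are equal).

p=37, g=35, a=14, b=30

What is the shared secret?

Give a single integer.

A = 35^14 mod 37  (bits of 14 = 1110)
  bit 0 = 1: r = r^2 * 35 mod 37 = 1^2 * 35 = 1*35 = 35
  bit 1 = 1: r = r^2 * 35 mod 37 = 35^2 * 35 = 4*35 = 29
  bit 2 = 1: r = r^2 * 35 mod 37 = 29^2 * 35 = 27*35 = 20
  bit 3 = 0: r = r^2 mod 37 = 20^2 = 30
  -> A = 30
B = 35^30 mod 37  (bits of 30 = 11110)
  bit 0 = 1: r = r^2 * 35 mod 37 = 1^2 * 35 = 1*35 = 35
  bit 1 = 1: r = r^2 * 35 mod 37 = 35^2 * 35 = 4*35 = 29
  bit 2 = 1: r = r^2 * 35 mod 37 = 29^2 * 35 = 27*35 = 20
  bit 3 = 1: r = r^2 * 35 mod 37 = 20^2 * 35 = 30*35 = 14
  bit 4 = 0: r = r^2 mod 37 = 14^2 = 11
  -> B = 11
s = B^a = 11^14 mod 37  (bits of 14 = 1110)
  bit 0 = 1: r = r^2 * 11 mod 37 = 1^2 * 11 = 1*11 = 11
  bit 1 = 1: r = r^2 * 11 mod 37 = 11^2 * 11 = 10*11 = 36
  bit 2 = 1: r = r^2 * 11 mod 37 = 36^2 * 11 = 1*11 = 11
  bit 3 = 0: r = r^2 mod 37 = 11^2 = 10
  -> s = B^a = 10

Answer: 10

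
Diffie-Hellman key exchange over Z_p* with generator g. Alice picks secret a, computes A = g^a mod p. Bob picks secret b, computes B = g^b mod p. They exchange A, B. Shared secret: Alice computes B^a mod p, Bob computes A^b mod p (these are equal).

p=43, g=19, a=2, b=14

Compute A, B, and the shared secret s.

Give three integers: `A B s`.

Answer: 17 36 6

Derivation:
A = 19^2 mod 43  (bits of 2 = 10)
  bit 0 = 1: r = r^2 * 19 mod 43 = 1^2 * 19 = 1*19 = 19
  bit 1 = 0: r = r^2 mod 43 = 19^2 = 17
  -> A = 17
B = 19^14 mod 43  (bits of 14 = 1110)
  bit 0 = 1: r = r^2 * 19 mod 43 = 1^2 * 19 = 1*19 = 19
  bit 1 = 1: r = r^2 * 19 mod 43 = 19^2 * 19 = 17*19 = 22
  bit 2 = 1: r = r^2 * 19 mod 43 = 22^2 * 19 = 11*19 = 37
  bit 3 = 0: r = r^2 mod 43 = 37^2 = 36
  -> B = 36
s = B^a = 36^2 mod 43  (bits of 2 = 10)
  bit 0 = 1: r = r^2 * 36 mod 43 = 1^2 * 36 = 1*36 = 36
  bit 1 = 0: r = r^2 mod 43 = 36^2 = 6
  -> s = B^a = 6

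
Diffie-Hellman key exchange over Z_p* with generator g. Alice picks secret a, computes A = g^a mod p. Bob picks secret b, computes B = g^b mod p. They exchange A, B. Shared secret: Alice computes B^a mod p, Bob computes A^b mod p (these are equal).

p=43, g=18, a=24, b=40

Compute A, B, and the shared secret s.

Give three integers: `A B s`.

Answer: 16 15 21

Derivation:
A = 18^24 mod 43  (bits of 24 = 11000)
  bit 0 = 1: r = r^2 * 18 mod 43 = 1^2 * 18 = 1*18 = 18
  bit 1 = 1: r = r^2 * 18 mod 43 = 18^2 * 18 = 23*18 = 27
  bit 2 = 0: r = r^2 mod 43 = 27^2 = 41
  bit 3 = 0: r = r^2 mod 43 = 41^2 = 4
  bit 4 = 0: r = r^2 mod 43 = 4^2 = 16
  -> A = 16
B = 18^40 mod 43  (bits of 40 = 101000)
  bit 0 = 1: r = r^2 * 18 mod 43 = 1^2 * 18 = 1*18 = 18
  bit 1 = 0: r = r^2 mod 43 = 18^2 = 23
  bit 2 = 1: r = r^2 * 18 mod 43 = 23^2 * 18 = 13*18 = 19
  bit 3 = 0: r = r^2 mod 43 = 19^2 = 17
  bit 4 = 0: r = r^2 mod 43 = 17^2 = 31
  bit 5 = 0: r = r^2 mod 43 = 31^2 = 15
  -> B = 15
s = B^a = 15^24 mod 43  (bits of 24 = 11000)
  bit 0 = 1: r = r^2 * 15 mod 43 = 1^2 * 15 = 1*15 = 15
  bit 1 = 1: r = r^2 * 15 mod 43 = 15^2 * 15 = 10*15 = 21
  bit 2 = 0: r = r^2 mod 43 = 21^2 = 11
  bit 3 = 0: r = r^2 mod 43 = 11^2 = 35
  bit 4 = 0: r = r^2 mod 43 = 35^2 = 21
  -> s = B^a = 21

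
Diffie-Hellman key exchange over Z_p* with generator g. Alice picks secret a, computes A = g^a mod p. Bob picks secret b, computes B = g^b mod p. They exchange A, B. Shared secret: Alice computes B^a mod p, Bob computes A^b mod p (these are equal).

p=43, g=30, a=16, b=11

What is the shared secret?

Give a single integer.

Answer: 38

Derivation:
A = 30^16 mod 43  (bits of 16 = 10000)
  bit 0 = 1: r = r^2 * 30 mod 43 = 1^2 * 30 = 1*30 = 30
  bit 1 = 0: r = r^2 mod 43 = 30^2 = 40
  bit 2 = 0: r = r^2 mod 43 = 40^2 = 9
  bit 3 = 0: r = r^2 mod 43 = 9^2 = 38
  bit 4 = 0: r = r^2 mod 43 = 38^2 = 25
  -> A = 25
B = 30^11 mod 43  (bits of 11 = 1011)
  bit 0 = 1: r = r^2 * 30 mod 43 = 1^2 * 30 = 1*30 = 30
  bit 1 = 0: r = r^2 mod 43 = 30^2 = 40
  bit 2 = 1: r = r^2 * 30 mod 43 = 40^2 * 30 = 9*30 = 12
  bit 3 = 1: r = r^2 * 30 mod 43 = 12^2 * 30 = 15*30 = 20
  -> B = 20
s = B^a = 20^16 mod 43  (bits of 16 = 10000)
  bit 0 = 1: r = r^2 * 20 mod 43 = 1^2 * 20 = 1*20 = 20
  bit 1 = 0: r = r^2 mod 43 = 20^2 = 13
  bit 2 = 0: r = r^2 mod 43 = 13^2 = 40
  bit 3 = 0: r = r^2 mod 43 = 40^2 = 9
  bit 4 = 0: r = r^2 mod 43 = 9^2 = 38
  -> s = B^a = 38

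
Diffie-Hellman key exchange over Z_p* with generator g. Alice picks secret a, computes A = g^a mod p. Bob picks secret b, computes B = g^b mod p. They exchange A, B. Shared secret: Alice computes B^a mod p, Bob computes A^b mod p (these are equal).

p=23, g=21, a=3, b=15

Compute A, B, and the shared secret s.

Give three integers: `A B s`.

Answer: 15 7 21

Derivation:
A = 21^3 mod 23  (bits of 3 = 11)
  bit 0 = 1: r = r^2 * 21 mod 23 = 1^2 * 21 = 1*21 = 21
  bit 1 = 1: r = r^2 * 21 mod 23 = 21^2 * 21 = 4*21 = 15
  -> A = 15
B = 21^15 mod 23  (bits of 15 = 1111)
  bit 0 = 1: r = r^2 * 21 mod 23 = 1^2 * 21 = 1*21 = 21
  bit 1 = 1: r = r^2 * 21 mod 23 = 21^2 * 21 = 4*21 = 15
  bit 2 = 1: r = r^2 * 21 mod 23 = 15^2 * 21 = 18*21 = 10
  bit 3 = 1: r = r^2 * 21 mod 23 = 10^2 * 21 = 8*21 = 7
  -> B = 7
s = B^a = 7^3 mod 23  (bits of 3 = 11)
  bit 0 = 1: r = r^2 * 7 mod 23 = 1^2 * 7 = 1*7 = 7
  bit 1 = 1: r = r^2 * 7 mod 23 = 7^2 * 7 = 3*7 = 21
  -> s = B^a = 21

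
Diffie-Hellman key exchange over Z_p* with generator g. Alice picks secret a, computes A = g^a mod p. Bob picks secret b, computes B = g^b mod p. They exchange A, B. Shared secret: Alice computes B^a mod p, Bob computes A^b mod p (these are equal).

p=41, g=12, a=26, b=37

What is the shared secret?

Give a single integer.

Answer: 21

Derivation:
A = 12^26 mod 41  (bits of 26 = 11010)
  bit 0 = 1: r = r^2 * 12 mod 41 = 1^2 * 12 = 1*12 = 12
  bit 1 = 1: r = r^2 * 12 mod 41 = 12^2 * 12 = 21*12 = 6
  bit 2 = 0: r = r^2 mod 41 = 6^2 = 36
  bit 3 = 1: r = r^2 * 12 mod 41 = 36^2 * 12 = 25*12 = 13
  bit 4 = 0: r = r^2 mod 41 = 13^2 = 5
  -> A = 5
B = 12^37 mod 41  (bits of 37 = 100101)
  bit 0 = 1: r = r^2 * 12 mod 41 = 1^2 * 12 = 1*12 = 12
  bit 1 = 0: r = r^2 mod 41 = 12^2 = 21
  bit 2 = 0: r = r^2 mod 41 = 21^2 = 31
  bit 3 = 1: r = r^2 * 12 mod 41 = 31^2 * 12 = 18*12 = 11
  bit 4 = 0: r = r^2 mod 41 = 11^2 = 39
  bit 5 = 1: r = r^2 * 12 mod 41 = 39^2 * 12 = 4*12 = 7
  -> B = 7
s = B^a = 7^26 mod 41  (bits of 26 = 11010)
  bit 0 = 1: r = r^2 * 7 mod 41 = 1^2 * 7 = 1*7 = 7
  bit 1 = 1: r = r^2 * 7 mod 41 = 7^2 * 7 = 8*7 = 15
  bit 2 = 0: r = r^2 mod 41 = 15^2 = 20
  bit 3 = 1: r = r^2 * 7 mod 41 = 20^2 * 7 = 31*7 = 12
  bit 4 = 0: r = r^2 mod 41 = 12^2 = 21
  -> s = B^a = 21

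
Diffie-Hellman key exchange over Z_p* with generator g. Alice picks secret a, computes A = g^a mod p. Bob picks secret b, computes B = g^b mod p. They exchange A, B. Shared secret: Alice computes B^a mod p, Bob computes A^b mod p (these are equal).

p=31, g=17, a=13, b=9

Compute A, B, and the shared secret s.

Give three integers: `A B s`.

Answer: 3 27 29

Derivation:
A = 17^13 mod 31  (bits of 13 = 1101)
  bit 0 = 1: r = r^2 * 17 mod 31 = 1^2 * 17 = 1*17 = 17
  bit 1 = 1: r = r^2 * 17 mod 31 = 17^2 * 17 = 10*17 = 15
  bit 2 = 0: r = r^2 mod 31 = 15^2 = 8
  bit 3 = 1: r = r^2 * 17 mod 31 = 8^2 * 17 = 2*17 = 3
  -> A = 3
B = 17^9 mod 31  (bits of 9 = 1001)
  bit 0 = 1: r = r^2 * 17 mod 31 = 1^2 * 17 = 1*17 = 17
  bit 1 = 0: r = r^2 mod 31 = 17^2 = 10
  bit 2 = 0: r = r^2 mod 31 = 10^2 = 7
  bit 3 = 1: r = r^2 * 17 mod 31 = 7^2 * 17 = 18*17 = 27
  -> B = 27
s = B^a = 27^13 mod 31  (bits of 13 = 1101)
  bit 0 = 1: r = r^2 * 27 mod 31 = 1^2 * 27 = 1*27 = 27
  bit 1 = 1: r = r^2 * 27 mod 31 = 27^2 * 27 = 16*27 = 29
  bit 2 = 0: r = r^2 mod 31 = 29^2 = 4
  bit 3 = 1: r = r^2 * 27 mod 31 = 4^2 * 27 = 16*27 = 29
  -> s = B^a = 29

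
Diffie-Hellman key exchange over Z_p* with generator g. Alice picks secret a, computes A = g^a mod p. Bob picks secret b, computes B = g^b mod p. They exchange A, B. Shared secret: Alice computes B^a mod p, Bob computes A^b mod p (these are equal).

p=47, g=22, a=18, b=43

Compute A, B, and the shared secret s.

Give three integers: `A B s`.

Answer: 4 38 36

Derivation:
A = 22^18 mod 47  (bits of 18 = 10010)
  bit 0 = 1: r = r^2 * 22 mod 47 = 1^2 * 22 = 1*22 = 22
  bit 1 = 0: r = r^2 mod 47 = 22^2 = 14
  bit 2 = 0: r = r^2 mod 47 = 14^2 = 8
  bit 3 = 1: r = r^2 * 22 mod 47 = 8^2 * 22 = 17*22 = 45
  bit 4 = 0: r = r^2 mod 47 = 45^2 = 4
  -> A = 4
B = 22^43 mod 47  (bits of 43 = 101011)
  bit 0 = 1: r = r^2 * 22 mod 47 = 1^2 * 22 = 1*22 = 22
  bit 1 = 0: r = r^2 mod 47 = 22^2 = 14
  bit 2 = 1: r = r^2 * 22 mod 47 = 14^2 * 22 = 8*22 = 35
  bit 3 = 0: r = r^2 mod 47 = 35^2 = 3
  bit 4 = 1: r = r^2 * 22 mod 47 = 3^2 * 22 = 9*22 = 10
  bit 5 = 1: r = r^2 * 22 mod 47 = 10^2 * 22 = 6*22 = 38
  -> B = 38
s = B^a = 38^18 mod 47  (bits of 18 = 10010)
  bit 0 = 1: r = r^2 * 38 mod 47 = 1^2 * 38 = 1*38 = 38
  bit 1 = 0: r = r^2 mod 47 = 38^2 = 34
  bit 2 = 0: r = r^2 mod 47 = 34^2 = 28
  bit 3 = 1: r = r^2 * 38 mod 47 = 28^2 * 38 = 32*38 = 41
  bit 4 = 0: r = r^2 mod 47 = 41^2 = 36
  -> s = B^a = 36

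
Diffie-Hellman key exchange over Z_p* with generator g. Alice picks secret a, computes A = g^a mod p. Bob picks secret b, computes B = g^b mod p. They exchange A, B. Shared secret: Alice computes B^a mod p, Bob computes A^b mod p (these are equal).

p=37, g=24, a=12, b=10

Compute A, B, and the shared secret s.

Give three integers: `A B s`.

Answer: 10 4 10

Derivation:
A = 24^12 mod 37  (bits of 12 = 1100)
  bit 0 = 1: r = r^2 * 24 mod 37 = 1^2 * 24 = 1*24 = 24
  bit 1 = 1: r = r^2 * 24 mod 37 = 24^2 * 24 = 21*24 = 23
  bit 2 = 0: r = r^2 mod 37 = 23^2 = 11
  bit 3 = 0: r = r^2 mod 37 = 11^2 = 10
  -> A = 10
B = 24^10 mod 37  (bits of 10 = 1010)
  bit 0 = 1: r = r^2 * 24 mod 37 = 1^2 * 24 = 1*24 = 24
  bit 1 = 0: r = r^2 mod 37 = 24^2 = 21
  bit 2 = 1: r = r^2 * 24 mod 37 = 21^2 * 24 = 34*24 = 2
  bit 3 = 0: r = r^2 mod 37 = 2^2 = 4
  -> B = 4
s = B^a = 4^12 mod 37  (bits of 12 = 1100)
  bit 0 = 1: r = r^2 * 4 mod 37 = 1^2 * 4 = 1*4 = 4
  bit 1 = 1: r = r^2 * 4 mod 37 = 4^2 * 4 = 16*4 = 27
  bit 2 = 0: r = r^2 mod 37 = 27^2 = 26
  bit 3 = 0: r = r^2 mod 37 = 26^2 = 10
  -> s = B^a = 10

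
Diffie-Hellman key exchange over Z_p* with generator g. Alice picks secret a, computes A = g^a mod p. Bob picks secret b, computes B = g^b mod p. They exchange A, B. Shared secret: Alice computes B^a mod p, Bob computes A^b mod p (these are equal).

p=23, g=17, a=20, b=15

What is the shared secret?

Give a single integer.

A = 17^20 mod 23  (bits of 20 = 10100)
  bit 0 = 1: r = r^2 * 17 mod 23 = 1^2 * 17 = 1*17 = 17
  bit 1 = 0: r = r^2 mod 23 = 17^2 = 13
  bit 2 = 1: r = r^2 * 17 mod 23 = 13^2 * 17 = 8*17 = 21
  bit 3 = 0: r = r^2 mod 23 = 21^2 = 4
  bit 4 = 0: r = r^2 mod 23 = 4^2 = 16
  -> A = 16
B = 17^15 mod 23  (bits of 15 = 1111)
  bit 0 = 1: r = r^2 * 17 mod 23 = 1^2 * 17 = 1*17 = 17
  bit 1 = 1: r = r^2 * 17 mod 23 = 17^2 * 17 = 13*17 = 14
  bit 2 = 1: r = r^2 * 17 mod 23 = 14^2 * 17 = 12*17 = 20
  bit 3 = 1: r = r^2 * 17 mod 23 = 20^2 * 17 = 9*17 = 15
  -> B = 15
s = B^a = 15^20 mod 23  (bits of 20 = 10100)
  bit 0 = 1: r = r^2 * 15 mod 23 = 1^2 * 15 = 1*15 = 15
  bit 1 = 0: r = r^2 mod 23 = 15^2 = 18
  bit 2 = 1: r = r^2 * 15 mod 23 = 18^2 * 15 = 2*15 = 7
  bit 3 = 0: r = r^2 mod 23 = 7^2 = 3
  bit 4 = 0: r = r^2 mod 23 = 3^2 = 9
  -> s = B^a = 9

Answer: 9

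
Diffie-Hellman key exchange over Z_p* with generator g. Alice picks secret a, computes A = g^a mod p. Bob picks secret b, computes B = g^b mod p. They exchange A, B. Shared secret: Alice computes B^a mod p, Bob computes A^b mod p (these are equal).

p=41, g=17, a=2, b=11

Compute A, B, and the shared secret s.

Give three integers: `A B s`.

A = 17^2 mod 41  (bits of 2 = 10)
  bit 0 = 1: r = r^2 * 17 mod 41 = 1^2 * 17 = 1*17 = 17
  bit 1 = 0: r = r^2 mod 41 = 17^2 = 2
  -> A = 2
B = 17^11 mod 41  (bits of 11 = 1011)
  bit 0 = 1: r = r^2 * 17 mod 41 = 1^2 * 17 = 1*17 = 17
  bit 1 = 0: r = r^2 mod 41 = 17^2 = 2
  bit 2 = 1: r = r^2 * 17 mod 41 = 2^2 * 17 = 4*17 = 27
  bit 3 = 1: r = r^2 * 17 mod 41 = 27^2 * 17 = 32*17 = 11
  -> B = 11
s = B^a = 11^2 mod 41  (bits of 2 = 10)
  bit 0 = 1: r = r^2 * 11 mod 41 = 1^2 * 11 = 1*11 = 11
  bit 1 = 0: r = r^2 mod 41 = 11^2 = 39
  -> s = B^a = 39

Answer: 2 11 39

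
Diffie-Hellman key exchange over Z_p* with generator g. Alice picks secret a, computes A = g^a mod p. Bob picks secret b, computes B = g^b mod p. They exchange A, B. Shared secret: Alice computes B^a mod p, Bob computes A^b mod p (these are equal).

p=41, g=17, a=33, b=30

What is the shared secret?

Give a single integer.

Answer: 9

Derivation:
A = 17^33 mod 41  (bits of 33 = 100001)
  bit 0 = 1: r = r^2 * 17 mod 41 = 1^2 * 17 = 1*17 = 17
  bit 1 = 0: r = r^2 mod 41 = 17^2 = 2
  bit 2 = 0: r = r^2 mod 41 = 2^2 = 4
  bit 3 = 0: r = r^2 mod 41 = 4^2 = 16
  bit 4 = 0: r = r^2 mod 41 = 16^2 = 10
  bit 5 = 1: r = r^2 * 17 mod 41 = 10^2 * 17 = 18*17 = 19
  -> A = 19
B = 17^30 mod 41  (bits of 30 = 11110)
  bit 0 = 1: r = r^2 * 17 mod 41 = 1^2 * 17 = 1*17 = 17
  bit 1 = 1: r = r^2 * 17 mod 41 = 17^2 * 17 = 2*17 = 34
  bit 2 = 1: r = r^2 * 17 mod 41 = 34^2 * 17 = 8*17 = 13
  bit 3 = 1: r = r^2 * 17 mod 41 = 13^2 * 17 = 5*17 = 3
  bit 4 = 0: r = r^2 mod 41 = 3^2 = 9
  -> B = 9
s = B^a = 9^33 mod 41  (bits of 33 = 100001)
  bit 0 = 1: r = r^2 * 9 mod 41 = 1^2 * 9 = 1*9 = 9
  bit 1 = 0: r = r^2 mod 41 = 9^2 = 40
  bit 2 = 0: r = r^2 mod 41 = 40^2 = 1
  bit 3 = 0: r = r^2 mod 41 = 1^2 = 1
  bit 4 = 0: r = r^2 mod 41 = 1^2 = 1
  bit 5 = 1: r = r^2 * 9 mod 41 = 1^2 * 9 = 1*9 = 9
  -> s = B^a = 9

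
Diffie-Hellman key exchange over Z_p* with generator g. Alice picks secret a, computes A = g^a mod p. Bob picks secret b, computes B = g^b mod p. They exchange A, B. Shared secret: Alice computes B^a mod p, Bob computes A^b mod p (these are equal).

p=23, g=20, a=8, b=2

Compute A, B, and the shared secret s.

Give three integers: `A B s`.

A = 20^8 mod 23  (bits of 8 = 1000)
  bit 0 = 1: r = r^2 * 20 mod 23 = 1^2 * 20 = 1*20 = 20
  bit 1 = 0: r = r^2 mod 23 = 20^2 = 9
  bit 2 = 0: r = r^2 mod 23 = 9^2 = 12
  bit 3 = 0: r = r^2 mod 23 = 12^2 = 6
  -> A = 6
B = 20^2 mod 23  (bits of 2 = 10)
  bit 0 = 1: r = r^2 * 20 mod 23 = 1^2 * 20 = 1*20 = 20
  bit 1 = 0: r = r^2 mod 23 = 20^2 = 9
  -> B = 9
s = B^a = 9^8 mod 23  (bits of 8 = 1000)
  bit 0 = 1: r = r^2 * 9 mod 23 = 1^2 * 9 = 1*9 = 9
  bit 1 = 0: r = r^2 mod 23 = 9^2 = 12
  bit 2 = 0: r = r^2 mod 23 = 12^2 = 6
  bit 3 = 0: r = r^2 mod 23 = 6^2 = 13
  -> s = B^a = 13

Answer: 6 9 13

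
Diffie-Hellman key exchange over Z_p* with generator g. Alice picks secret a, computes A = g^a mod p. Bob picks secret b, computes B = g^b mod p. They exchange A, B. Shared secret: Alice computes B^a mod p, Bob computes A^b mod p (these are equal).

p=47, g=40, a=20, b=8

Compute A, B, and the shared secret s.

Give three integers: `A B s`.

Answer: 37 16 27

Derivation:
A = 40^20 mod 47  (bits of 20 = 10100)
  bit 0 = 1: r = r^2 * 40 mod 47 = 1^2 * 40 = 1*40 = 40
  bit 1 = 0: r = r^2 mod 47 = 40^2 = 2
  bit 2 = 1: r = r^2 * 40 mod 47 = 2^2 * 40 = 4*40 = 19
  bit 3 = 0: r = r^2 mod 47 = 19^2 = 32
  bit 4 = 0: r = r^2 mod 47 = 32^2 = 37
  -> A = 37
B = 40^8 mod 47  (bits of 8 = 1000)
  bit 0 = 1: r = r^2 * 40 mod 47 = 1^2 * 40 = 1*40 = 40
  bit 1 = 0: r = r^2 mod 47 = 40^2 = 2
  bit 2 = 0: r = r^2 mod 47 = 2^2 = 4
  bit 3 = 0: r = r^2 mod 47 = 4^2 = 16
  -> B = 16
s = B^a = 16^20 mod 47  (bits of 20 = 10100)
  bit 0 = 1: r = r^2 * 16 mod 47 = 1^2 * 16 = 1*16 = 16
  bit 1 = 0: r = r^2 mod 47 = 16^2 = 21
  bit 2 = 1: r = r^2 * 16 mod 47 = 21^2 * 16 = 18*16 = 6
  bit 3 = 0: r = r^2 mod 47 = 6^2 = 36
  bit 4 = 0: r = r^2 mod 47 = 36^2 = 27
  -> s = B^a = 27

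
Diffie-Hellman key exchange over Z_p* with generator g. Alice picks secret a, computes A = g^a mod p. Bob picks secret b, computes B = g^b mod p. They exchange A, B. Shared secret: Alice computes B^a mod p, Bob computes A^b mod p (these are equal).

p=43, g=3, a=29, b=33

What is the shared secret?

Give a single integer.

A = 3^29 mod 43  (bits of 29 = 11101)
  bit 0 = 1: r = r^2 * 3 mod 43 = 1^2 * 3 = 1*3 = 3
  bit 1 = 1: r = r^2 * 3 mod 43 = 3^2 * 3 = 9*3 = 27
  bit 2 = 1: r = r^2 * 3 mod 43 = 27^2 * 3 = 41*3 = 37
  bit 3 = 0: r = r^2 mod 43 = 37^2 = 36
  bit 4 = 1: r = r^2 * 3 mod 43 = 36^2 * 3 = 6*3 = 18
  -> A = 18
B = 3^33 mod 43  (bits of 33 = 100001)
  bit 0 = 1: r = r^2 * 3 mod 43 = 1^2 * 3 = 1*3 = 3
  bit 1 = 0: r = r^2 mod 43 = 3^2 = 9
  bit 2 = 0: r = r^2 mod 43 = 9^2 = 38
  bit 3 = 0: r = r^2 mod 43 = 38^2 = 25
  bit 4 = 0: r = r^2 mod 43 = 25^2 = 23
  bit 5 = 1: r = r^2 * 3 mod 43 = 23^2 * 3 = 13*3 = 39
  -> B = 39
s = B^a = 39^29 mod 43  (bits of 29 = 11101)
  bit 0 = 1: r = r^2 * 39 mod 43 = 1^2 * 39 = 1*39 = 39
  bit 1 = 1: r = r^2 * 39 mod 43 = 39^2 * 39 = 16*39 = 22
  bit 2 = 1: r = r^2 * 39 mod 43 = 22^2 * 39 = 11*39 = 42
  bit 3 = 0: r = r^2 mod 43 = 42^2 = 1
  bit 4 = 1: r = r^2 * 39 mod 43 = 1^2 * 39 = 1*39 = 39
  -> s = B^a = 39

Answer: 39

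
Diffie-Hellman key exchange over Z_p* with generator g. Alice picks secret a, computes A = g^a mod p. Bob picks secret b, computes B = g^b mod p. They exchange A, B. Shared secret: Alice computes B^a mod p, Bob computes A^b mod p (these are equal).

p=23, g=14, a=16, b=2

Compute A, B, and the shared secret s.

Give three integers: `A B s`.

A = 14^16 mod 23  (bits of 16 = 10000)
  bit 0 = 1: r = r^2 * 14 mod 23 = 1^2 * 14 = 1*14 = 14
  bit 1 = 0: r = r^2 mod 23 = 14^2 = 12
  bit 2 = 0: r = r^2 mod 23 = 12^2 = 6
  bit 3 = 0: r = r^2 mod 23 = 6^2 = 13
  bit 4 = 0: r = r^2 mod 23 = 13^2 = 8
  -> A = 8
B = 14^2 mod 23  (bits of 2 = 10)
  bit 0 = 1: r = r^2 * 14 mod 23 = 1^2 * 14 = 1*14 = 14
  bit 1 = 0: r = r^2 mod 23 = 14^2 = 12
  -> B = 12
s = B^a = 12^16 mod 23  (bits of 16 = 10000)
  bit 0 = 1: r = r^2 * 12 mod 23 = 1^2 * 12 = 1*12 = 12
  bit 1 = 0: r = r^2 mod 23 = 12^2 = 6
  bit 2 = 0: r = r^2 mod 23 = 6^2 = 13
  bit 3 = 0: r = r^2 mod 23 = 13^2 = 8
  bit 4 = 0: r = r^2 mod 23 = 8^2 = 18
  -> s = B^a = 18

Answer: 8 12 18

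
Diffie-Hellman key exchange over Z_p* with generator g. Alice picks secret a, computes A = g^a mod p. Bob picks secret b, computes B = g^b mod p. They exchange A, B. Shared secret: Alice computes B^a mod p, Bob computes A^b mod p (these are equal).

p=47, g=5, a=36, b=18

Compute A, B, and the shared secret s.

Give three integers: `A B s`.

A = 5^36 mod 47  (bits of 36 = 100100)
  bit 0 = 1: r = r^2 * 5 mod 47 = 1^2 * 5 = 1*5 = 5
  bit 1 = 0: r = r^2 mod 47 = 5^2 = 25
  bit 2 = 0: r = r^2 mod 47 = 25^2 = 14
  bit 3 = 1: r = r^2 * 5 mod 47 = 14^2 * 5 = 8*5 = 40
  bit 4 = 0: r = r^2 mod 47 = 40^2 = 2
  bit 5 = 0: r = r^2 mod 47 = 2^2 = 4
  -> A = 4
B = 5^18 mod 47  (bits of 18 = 10010)
  bit 0 = 1: r = r^2 * 5 mod 47 = 1^2 * 5 = 1*5 = 5
  bit 1 = 0: r = r^2 mod 47 = 5^2 = 25
  bit 2 = 0: r = r^2 mod 47 = 25^2 = 14
  bit 3 = 1: r = r^2 * 5 mod 47 = 14^2 * 5 = 8*5 = 40
  bit 4 = 0: r = r^2 mod 47 = 40^2 = 2
  -> B = 2
s = B^a = 2^36 mod 47  (bits of 36 = 100100)
  bit 0 = 1: r = r^2 * 2 mod 47 = 1^2 * 2 = 1*2 = 2
  bit 1 = 0: r = r^2 mod 47 = 2^2 = 4
  bit 2 = 0: r = r^2 mod 47 = 4^2 = 16
  bit 3 = 1: r = r^2 * 2 mod 47 = 16^2 * 2 = 21*2 = 42
  bit 4 = 0: r = r^2 mod 47 = 42^2 = 25
  bit 5 = 0: r = r^2 mod 47 = 25^2 = 14
  -> s = B^a = 14

Answer: 4 2 14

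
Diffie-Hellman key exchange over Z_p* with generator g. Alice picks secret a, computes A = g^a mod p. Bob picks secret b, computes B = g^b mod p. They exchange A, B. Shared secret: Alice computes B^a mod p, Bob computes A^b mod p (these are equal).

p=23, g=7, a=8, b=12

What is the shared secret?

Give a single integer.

Answer: 12

Derivation:
A = 7^8 mod 23  (bits of 8 = 1000)
  bit 0 = 1: r = r^2 * 7 mod 23 = 1^2 * 7 = 1*7 = 7
  bit 1 = 0: r = r^2 mod 23 = 7^2 = 3
  bit 2 = 0: r = r^2 mod 23 = 3^2 = 9
  bit 3 = 0: r = r^2 mod 23 = 9^2 = 12
  -> A = 12
B = 7^12 mod 23  (bits of 12 = 1100)
  bit 0 = 1: r = r^2 * 7 mod 23 = 1^2 * 7 = 1*7 = 7
  bit 1 = 1: r = r^2 * 7 mod 23 = 7^2 * 7 = 3*7 = 21
  bit 2 = 0: r = r^2 mod 23 = 21^2 = 4
  bit 3 = 0: r = r^2 mod 23 = 4^2 = 16
  -> B = 16
s = B^a = 16^8 mod 23  (bits of 8 = 1000)
  bit 0 = 1: r = r^2 * 16 mod 23 = 1^2 * 16 = 1*16 = 16
  bit 1 = 0: r = r^2 mod 23 = 16^2 = 3
  bit 2 = 0: r = r^2 mod 23 = 3^2 = 9
  bit 3 = 0: r = r^2 mod 23 = 9^2 = 12
  -> s = B^a = 12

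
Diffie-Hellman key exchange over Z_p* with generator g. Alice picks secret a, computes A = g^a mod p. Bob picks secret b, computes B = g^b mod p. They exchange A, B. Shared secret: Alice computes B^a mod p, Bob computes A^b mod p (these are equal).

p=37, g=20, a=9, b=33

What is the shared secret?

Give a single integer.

A = 20^9 mod 37  (bits of 9 = 1001)
  bit 0 = 1: r = r^2 * 20 mod 37 = 1^2 * 20 = 1*20 = 20
  bit 1 = 0: r = r^2 mod 37 = 20^2 = 30
  bit 2 = 0: r = r^2 mod 37 = 30^2 = 12
  bit 3 = 1: r = r^2 * 20 mod 37 = 12^2 * 20 = 33*20 = 31
  -> A = 31
B = 20^33 mod 37  (bits of 33 = 100001)
  bit 0 = 1: r = r^2 * 20 mod 37 = 1^2 * 20 = 1*20 = 20
  bit 1 = 0: r = r^2 mod 37 = 20^2 = 30
  bit 2 = 0: r = r^2 mod 37 = 30^2 = 12
  bit 3 = 0: r = r^2 mod 37 = 12^2 = 33
  bit 4 = 0: r = r^2 mod 37 = 33^2 = 16
  bit 5 = 1: r = r^2 * 20 mod 37 = 16^2 * 20 = 34*20 = 14
  -> B = 14
s = B^a = 14^9 mod 37  (bits of 9 = 1001)
  bit 0 = 1: r = r^2 * 14 mod 37 = 1^2 * 14 = 1*14 = 14
  bit 1 = 0: r = r^2 mod 37 = 14^2 = 11
  bit 2 = 0: r = r^2 mod 37 = 11^2 = 10
  bit 3 = 1: r = r^2 * 14 mod 37 = 10^2 * 14 = 26*14 = 31
  -> s = B^a = 31

Answer: 31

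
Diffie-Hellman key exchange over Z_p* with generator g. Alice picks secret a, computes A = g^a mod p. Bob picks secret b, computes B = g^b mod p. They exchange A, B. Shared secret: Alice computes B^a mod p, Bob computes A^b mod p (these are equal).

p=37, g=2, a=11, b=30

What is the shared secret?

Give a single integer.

A = 2^11 mod 37  (bits of 11 = 1011)
  bit 0 = 1: r = r^2 * 2 mod 37 = 1^2 * 2 = 1*2 = 2
  bit 1 = 0: r = r^2 mod 37 = 2^2 = 4
  bit 2 = 1: r = r^2 * 2 mod 37 = 4^2 * 2 = 16*2 = 32
  bit 3 = 1: r = r^2 * 2 mod 37 = 32^2 * 2 = 25*2 = 13
  -> A = 13
B = 2^30 mod 37  (bits of 30 = 11110)
  bit 0 = 1: r = r^2 * 2 mod 37 = 1^2 * 2 = 1*2 = 2
  bit 1 = 1: r = r^2 * 2 mod 37 = 2^2 * 2 = 4*2 = 8
  bit 2 = 1: r = r^2 * 2 mod 37 = 8^2 * 2 = 27*2 = 17
  bit 3 = 1: r = r^2 * 2 mod 37 = 17^2 * 2 = 30*2 = 23
  bit 4 = 0: r = r^2 mod 37 = 23^2 = 11
  -> B = 11
s = B^a = 11^11 mod 37  (bits of 11 = 1011)
  bit 0 = 1: r = r^2 * 11 mod 37 = 1^2 * 11 = 1*11 = 11
  bit 1 = 0: r = r^2 mod 37 = 11^2 = 10
  bit 2 = 1: r = r^2 * 11 mod 37 = 10^2 * 11 = 26*11 = 27
  bit 3 = 1: r = r^2 * 11 mod 37 = 27^2 * 11 = 26*11 = 27
  -> s = B^a = 27

Answer: 27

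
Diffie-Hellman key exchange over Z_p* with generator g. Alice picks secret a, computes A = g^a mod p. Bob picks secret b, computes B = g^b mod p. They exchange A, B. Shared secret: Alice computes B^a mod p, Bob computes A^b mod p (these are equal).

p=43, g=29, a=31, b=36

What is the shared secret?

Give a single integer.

A = 29^31 mod 43  (bits of 31 = 11111)
  bit 0 = 1: r = r^2 * 29 mod 43 = 1^2 * 29 = 1*29 = 29
  bit 1 = 1: r = r^2 * 29 mod 43 = 29^2 * 29 = 24*29 = 8
  bit 2 = 1: r = r^2 * 29 mod 43 = 8^2 * 29 = 21*29 = 7
  bit 3 = 1: r = r^2 * 29 mod 43 = 7^2 * 29 = 6*29 = 2
  bit 4 = 1: r = r^2 * 29 mod 43 = 2^2 * 29 = 4*29 = 30
  -> A = 30
B = 29^36 mod 43  (bits of 36 = 100100)
  bit 0 = 1: r = r^2 * 29 mod 43 = 1^2 * 29 = 1*29 = 29
  bit 1 = 0: r = r^2 mod 43 = 29^2 = 24
  bit 2 = 0: r = r^2 mod 43 = 24^2 = 17
  bit 3 = 1: r = r^2 * 29 mod 43 = 17^2 * 29 = 31*29 = 39
  bit 4 = 0: r = r^2 mod 43 = 39^2 = 16
  bit 5 = 0: r = r^2 mod 43 = 16^2 = 41
  -> B = 41
s = B^a = 41^31 mod 43  (bits of 31 = 11111)
  bit 0 = 1: r = r^2 * 41 mod 43 = 1^2 * 41 = 1*41 = 41
  bit 1 = 1: r = r^2 * 41 mod 43 = 41^2 * 41 = 4*41 = 35
  bit 2 = 1: r = r^2 * 41 mod 43 = 35^2 * 41 = 21*41 = 1
  bit 3 = 1: r = r^2 * 41 mod 43 = 1^2 * 41 = 1*41 = 41
  bit 4 = 1: r = r^2 * 41 mod 43 = 41^2 * 41 = 4*41 = 35
  -> s = B^a = 35

Answer: 35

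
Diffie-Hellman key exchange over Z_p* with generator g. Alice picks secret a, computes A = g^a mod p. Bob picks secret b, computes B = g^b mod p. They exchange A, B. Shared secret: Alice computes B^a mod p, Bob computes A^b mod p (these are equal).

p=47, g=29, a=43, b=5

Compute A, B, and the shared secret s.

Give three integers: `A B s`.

Answer: 35 20 33

Derivation:
A = 29^43 mod 47  (bits of 43 = 101011)
  bit 0 = 1: r = r^2 * 29 mod 47 = 1^2 * 29 = 1*29 = 29
  bit 1 = 0: r = r^2 mod 47 = 29^2 = 42
  bit 2 = 1: r = r^2 * 29 mod 47 = 42^2 * 29 = 25*29 = 20
  bit 3 = 0: r = r^2 mod 47 = 20^2 = 24
  bit 4 = 1: r = r^2 * 29 mod 47 = 24^2 * 29 = 12*29 = 19
  bit 5 = 1: r = r^2 * 29 mod 47 = 19^2 * 29 = 32*29 = 35
  -> A = 35
B = 29^5 mod 47  (bits of 5 = 101)
  bit 0 = 1: r = r^2 * 29 mod 47 = 1^2 * 29 = 1*29 = 29
  bit 1 = 0: r = r^2 mod 47 = 29^2 = 42
  bit 2 = 1: r = r^2 * 29 mod 47 = 42^2 * 29 = 25*29 = 20
  -> B = 20
s = B^a = 20^43 mod 47  (bits of 43 = 101011)
  bit 0 = 1: r = r^2 * 20 mod 47 = 1^2 * 20 = 1*20 = 20
  bit 1 = 0: r = r^2 mod 47 = 20^2 = 24
  bit 2 = 1: r = r^2 * 20 mod 47 = 24^2 * 20 = 12*20 = 5
  bit 3 = 0: r = r^2 mod 47 = 5^2 = 25
  bit 4 = 1: r = r^2 * 20 mod 47 = 25^2 * 20 = 14*20 = 45
  bit 5 = 1: r = r^2 * 20 mod 47 = 45^2 * 20 = 4*20 = 33
  -> s = B^a = 33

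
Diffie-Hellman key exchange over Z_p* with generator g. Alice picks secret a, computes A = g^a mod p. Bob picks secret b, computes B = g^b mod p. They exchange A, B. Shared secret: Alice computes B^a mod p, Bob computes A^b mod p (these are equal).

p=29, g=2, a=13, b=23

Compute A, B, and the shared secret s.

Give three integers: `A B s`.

Answer: 14 10 26

Derivation:
A = 2^13 mod 29  (bits of 13 = 1101)
  bit 0 = 1: r = r^2 * 2 mod 29 = 1^2 * 2 = 1*2 = 2
  bit 1 = 1: r = r^2 * 2 mod 29 = 2^2 * 2 = 4*2 = 8
  bit 2 = 0: r = r^2 mod 29 = 8^2 = 6
  bit 3 = 1: r = r^2 * 2 mod 29 = 6^2 * 2 = 7*2 = 14
  -> A = 14
B = 2^23 mod 29  (bits of 23 = 10111)
  bit 0 = 1: r = r^2 * 2 mod 29 = 1^2 * 2 = 1*2 = 2
  bit 1 = 0: r = r^2 mod 29 = 2^2 = 4
  bit 2 = 1: r = r^2 * 2 mod 29 = 4^2 * 2 = 16*2 = 3
  bit 3 = 1: r = r^2 * 2 mod 29 = 3^2 * 2 = 9*2 = 18
  bit 4 = 1: r = r^2 * 2 mod 29 = 18^2 * 2 = 5*2 = 10
  -> B = 10
s = B^a = 10^13 mod 29  (bits of 13 = 1101)
  bit 0 = 1: r = r^2 * 10 mod 29 = 1^2 * 10 = 1*10 = 10
  bit 1 = 1: r = r^2 * 10 mod 29 = 10^2 * 10 = 13*10 = 14
  bit 2 = 0: r = r^2 mod 29 = 14^2 = 22
  bit 3 = 1: r = r^2 * 10 mod 29 = 22^2 * 10 = 20*10 = 26
  -> s = B^a = 26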